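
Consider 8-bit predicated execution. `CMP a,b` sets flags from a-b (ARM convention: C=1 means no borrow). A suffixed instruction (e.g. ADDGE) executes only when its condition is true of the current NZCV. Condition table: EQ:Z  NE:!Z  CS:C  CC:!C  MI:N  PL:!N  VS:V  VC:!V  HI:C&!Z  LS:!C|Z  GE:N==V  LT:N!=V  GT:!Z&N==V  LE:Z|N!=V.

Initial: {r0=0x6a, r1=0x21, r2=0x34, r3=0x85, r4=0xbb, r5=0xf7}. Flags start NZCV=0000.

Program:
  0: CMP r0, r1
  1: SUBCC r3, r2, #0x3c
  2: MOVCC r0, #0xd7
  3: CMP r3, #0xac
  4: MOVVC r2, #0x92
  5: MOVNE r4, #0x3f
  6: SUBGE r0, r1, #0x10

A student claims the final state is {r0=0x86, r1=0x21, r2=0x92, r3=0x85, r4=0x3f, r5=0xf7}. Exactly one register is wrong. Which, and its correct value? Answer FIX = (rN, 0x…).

0: ✓ CMP  NZCV=0010
1: · SUBCC
2: · MOVCC
3: ✓ CMP  NZCV=1000
4: ✓ MOVVC  r2←0x92
5: ✓ MOVNE  r4←0x3f
6: · SUBGE

FIX = (r0, 0x6a)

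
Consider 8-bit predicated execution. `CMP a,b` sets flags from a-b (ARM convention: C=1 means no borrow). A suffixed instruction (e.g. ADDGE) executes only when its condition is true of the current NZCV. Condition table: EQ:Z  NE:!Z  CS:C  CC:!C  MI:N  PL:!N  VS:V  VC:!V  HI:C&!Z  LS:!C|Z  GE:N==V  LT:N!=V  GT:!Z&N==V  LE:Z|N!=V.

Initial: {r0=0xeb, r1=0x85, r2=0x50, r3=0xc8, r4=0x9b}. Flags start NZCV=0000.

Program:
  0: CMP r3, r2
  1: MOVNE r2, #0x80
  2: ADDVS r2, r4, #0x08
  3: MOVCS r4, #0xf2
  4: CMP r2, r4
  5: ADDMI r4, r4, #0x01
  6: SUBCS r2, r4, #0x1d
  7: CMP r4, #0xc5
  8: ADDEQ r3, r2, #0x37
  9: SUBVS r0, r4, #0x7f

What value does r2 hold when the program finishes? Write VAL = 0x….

VAL = 0xa3

[0] flags=0011 → (cmp)
[1] flags=0011 NE?T → r2=0x80
[2] flags=0011 VS?T → r2=0xa3
[3] flags=0011 CS?T → r4=0xf2
[4] flags=1000 → (cmp)
[5] flags=1000 MI?T → r4=0xf3
[6] flags=1000 CS?F → skip
[7] flags=0010 → (cmp)
[8] flags=0010 EQ?F → skip
[9] flags=0010 VS?F → skip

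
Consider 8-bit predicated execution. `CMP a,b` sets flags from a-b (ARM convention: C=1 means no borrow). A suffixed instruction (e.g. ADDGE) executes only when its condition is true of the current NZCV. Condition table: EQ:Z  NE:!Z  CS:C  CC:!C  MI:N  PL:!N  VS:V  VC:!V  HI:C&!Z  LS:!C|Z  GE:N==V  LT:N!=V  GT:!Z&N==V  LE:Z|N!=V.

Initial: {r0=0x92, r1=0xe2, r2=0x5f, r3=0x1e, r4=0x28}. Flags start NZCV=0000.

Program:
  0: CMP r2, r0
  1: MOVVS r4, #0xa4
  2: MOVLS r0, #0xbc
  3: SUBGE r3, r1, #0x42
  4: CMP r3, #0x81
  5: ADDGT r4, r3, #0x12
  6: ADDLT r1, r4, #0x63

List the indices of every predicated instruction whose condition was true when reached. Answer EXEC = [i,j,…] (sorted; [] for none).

0: ✓ CMP  NZCV=1001
1: ✓ MOVVS  r4←0xa4
2: ✓ MOVLS  r0←0xbc
3: ✓ SUBGE  r3←0xa0
4: ✓ CMP  NZCV=0010
5: ✓ ADDGT  r4←0xb2
6: · ADDLT

EXEC = [1,2,3,5]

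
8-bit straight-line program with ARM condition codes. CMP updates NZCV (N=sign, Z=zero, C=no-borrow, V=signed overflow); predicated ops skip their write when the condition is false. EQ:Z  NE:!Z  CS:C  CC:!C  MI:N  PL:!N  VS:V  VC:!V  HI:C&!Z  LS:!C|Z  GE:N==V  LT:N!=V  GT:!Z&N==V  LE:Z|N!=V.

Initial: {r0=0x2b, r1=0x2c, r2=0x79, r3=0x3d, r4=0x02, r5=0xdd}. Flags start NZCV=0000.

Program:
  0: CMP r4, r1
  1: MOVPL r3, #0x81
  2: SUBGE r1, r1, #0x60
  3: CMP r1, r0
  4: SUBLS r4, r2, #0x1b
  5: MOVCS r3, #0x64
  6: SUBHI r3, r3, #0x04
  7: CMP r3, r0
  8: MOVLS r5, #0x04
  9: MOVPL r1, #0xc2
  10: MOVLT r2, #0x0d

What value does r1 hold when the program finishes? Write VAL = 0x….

VAL = 0xc2

[0] flags=1000 → (cmp)
[1] flags=1000 PL?F → skip
[2] flags=1000 GE?F → skip
[3] flags=0010 → (cmp)
[4] flags=0010 LS?F → skip
[5] flags=0010 CS?T → r3=0x64
[6] flags=0010 HI?T → r3=0x60
[7] flags=0010 → (cmp)
[8] flags=0010 LS?F → skip
[9] flags=0010 PL?T → r1=0xc2
[10] flags=0010 LT?F → skip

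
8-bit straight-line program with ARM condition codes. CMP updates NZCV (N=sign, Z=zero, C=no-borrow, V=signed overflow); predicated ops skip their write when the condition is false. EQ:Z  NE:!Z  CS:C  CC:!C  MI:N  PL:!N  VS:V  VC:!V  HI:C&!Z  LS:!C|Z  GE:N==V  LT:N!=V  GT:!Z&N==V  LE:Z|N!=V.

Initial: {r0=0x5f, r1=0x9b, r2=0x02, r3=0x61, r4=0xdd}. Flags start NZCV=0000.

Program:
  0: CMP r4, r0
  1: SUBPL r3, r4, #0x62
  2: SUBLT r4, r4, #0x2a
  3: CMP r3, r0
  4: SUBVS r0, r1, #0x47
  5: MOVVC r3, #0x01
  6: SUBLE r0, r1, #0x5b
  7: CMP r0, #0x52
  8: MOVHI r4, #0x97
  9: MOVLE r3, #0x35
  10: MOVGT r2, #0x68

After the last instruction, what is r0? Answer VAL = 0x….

VAL = 0x5f

0: ✓ CMP  NZCV=0011
1: ✓ SUBPL  r3←0x7b
2: ✓ SUBLT  r4←0xb3
3: ✓ CMP  NZCV=0010
4: · SUBVS
5: ✓ MOVVC  r3←0x01
6: · SUBLE
7: ✓ CMP  NZCV=0010
8: ✓ MOVHI  r4←0x97
9: · MOVLE
10: ✓ MOVGT  r2←0x68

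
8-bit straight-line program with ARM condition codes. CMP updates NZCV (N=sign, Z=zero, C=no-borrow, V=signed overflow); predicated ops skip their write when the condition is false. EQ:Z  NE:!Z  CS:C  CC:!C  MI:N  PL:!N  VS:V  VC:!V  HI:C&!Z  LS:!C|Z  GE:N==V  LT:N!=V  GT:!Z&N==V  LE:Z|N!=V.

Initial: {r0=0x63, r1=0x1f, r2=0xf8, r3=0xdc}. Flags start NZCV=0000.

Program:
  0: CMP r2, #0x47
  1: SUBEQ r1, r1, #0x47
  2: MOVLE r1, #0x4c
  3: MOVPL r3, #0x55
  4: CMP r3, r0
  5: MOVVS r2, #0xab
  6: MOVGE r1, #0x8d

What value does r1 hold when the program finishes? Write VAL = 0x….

[0] flags=1010 → (cmp)
[1] flags=1010 EQ?F → skip
[2] flags=1010 LE?T → r1=0x4c
[3] flags=1010 PL?F → skip
[4] flags=0011 → (cmp)
[5] flags=0011 VS?T → r2=0xab
[6] flags=0011 GE?F → skip

VAL = 0x4c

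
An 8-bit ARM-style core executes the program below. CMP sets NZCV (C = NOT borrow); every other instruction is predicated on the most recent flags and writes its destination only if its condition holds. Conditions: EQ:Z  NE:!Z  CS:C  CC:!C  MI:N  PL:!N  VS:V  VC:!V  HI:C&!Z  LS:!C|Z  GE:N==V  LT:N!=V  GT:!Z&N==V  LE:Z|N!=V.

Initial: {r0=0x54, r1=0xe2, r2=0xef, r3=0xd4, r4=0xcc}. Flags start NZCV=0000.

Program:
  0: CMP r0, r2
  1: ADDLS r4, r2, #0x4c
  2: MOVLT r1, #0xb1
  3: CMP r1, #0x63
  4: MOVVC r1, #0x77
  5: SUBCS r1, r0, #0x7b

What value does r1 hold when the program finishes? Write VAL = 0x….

[0] flags=0000 → (cmp)
[1] flags=0000 LS?T → r4=0x3b
[2] flags=0000 LT?F → skip
[3] flags=0011 → (cmp)
[4] flags=0011 VC?F → skip
[5] flags=0011 CS?T → r1=0xd9

VAL = 0xd9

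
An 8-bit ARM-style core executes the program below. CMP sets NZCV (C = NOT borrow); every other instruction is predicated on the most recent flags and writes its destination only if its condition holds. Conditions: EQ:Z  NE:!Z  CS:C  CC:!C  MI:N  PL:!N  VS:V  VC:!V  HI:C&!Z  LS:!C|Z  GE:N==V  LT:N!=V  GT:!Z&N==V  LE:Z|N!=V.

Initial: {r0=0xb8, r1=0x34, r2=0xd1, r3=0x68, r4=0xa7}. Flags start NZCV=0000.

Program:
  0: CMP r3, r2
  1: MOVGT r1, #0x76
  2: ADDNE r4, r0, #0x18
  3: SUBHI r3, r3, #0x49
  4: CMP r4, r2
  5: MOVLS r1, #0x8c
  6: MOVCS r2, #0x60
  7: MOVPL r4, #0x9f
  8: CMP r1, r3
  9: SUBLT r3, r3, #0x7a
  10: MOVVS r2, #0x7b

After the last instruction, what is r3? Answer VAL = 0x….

[0] flags=1001 → (cmp)
[1] flags=1001 GT?T → r1=0x76
[2] flags=1001 NE?T → r4=0xd0
[3] flags=1001 HI?F → skip
[4] flags=1000 → (cmp)
[5] flags=1000 LS?T → r1=0x8c
[6] flags=1000 CS?F → skip
[7] flags=1000 PL?F → skip
[8] flags=0011 → (cmp)
[9] flags=0011 LT?T → r3=0xee
[10] flags=0011 VS?T → r2=0x7b

VAL = 0xee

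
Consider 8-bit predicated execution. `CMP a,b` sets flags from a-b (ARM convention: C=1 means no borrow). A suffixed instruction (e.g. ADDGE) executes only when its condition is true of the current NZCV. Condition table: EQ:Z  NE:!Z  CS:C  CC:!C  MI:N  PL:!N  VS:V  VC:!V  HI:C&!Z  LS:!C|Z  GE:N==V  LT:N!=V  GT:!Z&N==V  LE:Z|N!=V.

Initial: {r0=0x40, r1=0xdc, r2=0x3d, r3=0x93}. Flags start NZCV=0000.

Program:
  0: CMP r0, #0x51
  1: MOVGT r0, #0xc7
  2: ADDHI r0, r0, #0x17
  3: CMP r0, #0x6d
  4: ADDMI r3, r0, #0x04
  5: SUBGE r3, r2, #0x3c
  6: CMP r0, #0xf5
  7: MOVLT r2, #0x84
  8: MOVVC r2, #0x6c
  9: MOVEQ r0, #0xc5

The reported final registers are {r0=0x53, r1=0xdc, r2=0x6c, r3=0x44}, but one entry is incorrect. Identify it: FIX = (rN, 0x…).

0: ✓ CMP  NZCV=1000
1: · MOVGT
2: · ADDHI
3: ✓ CMP  NZCV=1000
4: ✓ ADDMI  r3←0x44
5: · SUBGE
6: ✓ CMP  NZCV=0000
7: · MOVLT
8: ✓ MOVVC  r2←0x6c
9: · MOVEQ

FIX = (r0, 0x40)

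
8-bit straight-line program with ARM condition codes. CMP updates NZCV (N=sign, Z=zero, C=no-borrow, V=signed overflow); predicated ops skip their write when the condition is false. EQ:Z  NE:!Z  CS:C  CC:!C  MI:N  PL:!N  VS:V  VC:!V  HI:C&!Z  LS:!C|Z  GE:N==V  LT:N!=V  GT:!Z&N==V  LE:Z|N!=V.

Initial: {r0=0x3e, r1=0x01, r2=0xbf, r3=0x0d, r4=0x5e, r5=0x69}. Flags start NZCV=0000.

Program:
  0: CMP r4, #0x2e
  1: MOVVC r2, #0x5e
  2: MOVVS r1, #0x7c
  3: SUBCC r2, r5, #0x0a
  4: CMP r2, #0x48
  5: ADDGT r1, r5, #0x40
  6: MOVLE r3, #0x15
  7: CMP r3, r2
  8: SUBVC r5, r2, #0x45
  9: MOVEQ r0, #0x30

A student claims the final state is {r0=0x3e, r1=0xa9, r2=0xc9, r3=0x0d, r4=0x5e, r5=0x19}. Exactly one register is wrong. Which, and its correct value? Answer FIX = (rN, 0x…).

[0] flags=0010 → (cmp)
[1] flags=0010 VC?T → r2=0x5e
[2] flags=0010 VS?F → skip
[3] flags=0010 CC?F → skip
[4] flags=0010 → (cmp)
[5] flags=0010 GT?T → r1=0xa9
[6] flags=0010 LE?F → skip
[7] flags=1000 → (cmp)
[8] flags=1000 VC?T → r5=0x19
[9] flags=1000 EQ?F → skip

FIX = (r2, 0x5e)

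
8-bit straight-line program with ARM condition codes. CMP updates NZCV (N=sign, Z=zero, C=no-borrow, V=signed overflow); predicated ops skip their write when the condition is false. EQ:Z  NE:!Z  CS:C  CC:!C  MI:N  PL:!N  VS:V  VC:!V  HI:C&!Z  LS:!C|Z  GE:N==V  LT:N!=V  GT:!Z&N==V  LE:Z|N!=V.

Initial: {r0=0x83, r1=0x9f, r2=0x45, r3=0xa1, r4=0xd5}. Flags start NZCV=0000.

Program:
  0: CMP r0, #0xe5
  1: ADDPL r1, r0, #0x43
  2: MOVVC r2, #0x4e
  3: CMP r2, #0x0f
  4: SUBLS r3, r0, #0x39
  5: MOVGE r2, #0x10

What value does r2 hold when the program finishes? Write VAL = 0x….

0: ✓ CMP  NZCV=1000
1: · ADDPL
2: ✓ MOVVC  r2←0x4e
3: ✓ CMP  NZCV=0010
4: · SUBLS
5: ✓ MOVGE  r2←0x10

VAL = 0x10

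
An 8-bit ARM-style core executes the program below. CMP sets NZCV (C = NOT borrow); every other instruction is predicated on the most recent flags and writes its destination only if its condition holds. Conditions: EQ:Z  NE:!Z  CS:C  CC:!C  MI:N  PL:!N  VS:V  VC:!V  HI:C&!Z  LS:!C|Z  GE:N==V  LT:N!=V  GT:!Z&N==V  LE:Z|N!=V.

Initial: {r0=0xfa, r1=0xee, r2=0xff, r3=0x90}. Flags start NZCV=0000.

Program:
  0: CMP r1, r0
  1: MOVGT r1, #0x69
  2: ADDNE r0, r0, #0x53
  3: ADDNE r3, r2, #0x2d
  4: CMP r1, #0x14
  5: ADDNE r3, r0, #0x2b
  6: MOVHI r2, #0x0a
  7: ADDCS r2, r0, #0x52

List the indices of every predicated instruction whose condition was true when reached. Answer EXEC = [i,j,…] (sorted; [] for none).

0: ✓ CMP  NZCV=1000
1: · MOVGT
2: ✓ ADDNE  r0←0x4d
3: ✓ ADDNE  r3←0x2c
4: ✓ CMP  NZCV=1010
5: ✓ ADDNE  r3←0x78
6: ✓ MOVHI  r2←0x0a
7: ✓ ADDCS  r2←0x9f

EXEC = [2,3,5,6,7]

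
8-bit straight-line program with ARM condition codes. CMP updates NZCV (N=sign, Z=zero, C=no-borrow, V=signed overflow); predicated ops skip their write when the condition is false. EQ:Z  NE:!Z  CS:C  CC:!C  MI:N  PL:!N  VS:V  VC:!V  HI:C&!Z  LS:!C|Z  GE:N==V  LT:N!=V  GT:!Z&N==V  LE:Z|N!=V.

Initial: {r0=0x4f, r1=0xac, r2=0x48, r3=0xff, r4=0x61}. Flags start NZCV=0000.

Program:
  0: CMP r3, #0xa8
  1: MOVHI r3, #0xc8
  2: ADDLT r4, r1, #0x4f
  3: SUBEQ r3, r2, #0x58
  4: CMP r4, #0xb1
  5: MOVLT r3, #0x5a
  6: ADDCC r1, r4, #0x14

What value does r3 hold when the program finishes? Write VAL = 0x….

VAL = 0xc8

[0] flags=0010 → (cmp)
[1] flags=0010 HI?T → r3=0xc8
[2] flags=0010 LT?F → skip
[3] flags=0010 EQ?F → skip
[4] flags=1001 → (cmp)
[5] flags=1001 LT?F → skip
[6] flags=1001 CC?T → r1=0x75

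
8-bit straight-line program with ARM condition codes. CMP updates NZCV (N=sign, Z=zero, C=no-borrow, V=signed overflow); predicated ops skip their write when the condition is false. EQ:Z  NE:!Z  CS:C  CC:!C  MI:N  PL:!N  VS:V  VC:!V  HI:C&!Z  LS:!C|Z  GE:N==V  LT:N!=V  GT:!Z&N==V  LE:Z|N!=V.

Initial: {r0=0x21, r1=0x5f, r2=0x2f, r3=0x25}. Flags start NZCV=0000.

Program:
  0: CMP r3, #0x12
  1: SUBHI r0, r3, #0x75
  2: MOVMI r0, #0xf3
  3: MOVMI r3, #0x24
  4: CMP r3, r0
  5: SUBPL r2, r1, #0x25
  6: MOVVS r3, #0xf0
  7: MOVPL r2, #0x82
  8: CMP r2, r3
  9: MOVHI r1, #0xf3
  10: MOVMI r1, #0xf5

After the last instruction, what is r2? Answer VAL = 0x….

0: ✓ CMP  NZCV=0010
1: ✓ SUBHI  r0←0xb0
2: · MOVMI
3: · MOVMI
4: ✓ CMP  NZCV=0000
5: ✓ SUBPL  r2←0x3a
6: · MOVVS
7: ✓ MOVPL  r2←0x82
8: ✓ CMP  NZCV=0011
9: ✓ MOVHI  r1←0xf3
10: · MOVMI

VAL = 0x82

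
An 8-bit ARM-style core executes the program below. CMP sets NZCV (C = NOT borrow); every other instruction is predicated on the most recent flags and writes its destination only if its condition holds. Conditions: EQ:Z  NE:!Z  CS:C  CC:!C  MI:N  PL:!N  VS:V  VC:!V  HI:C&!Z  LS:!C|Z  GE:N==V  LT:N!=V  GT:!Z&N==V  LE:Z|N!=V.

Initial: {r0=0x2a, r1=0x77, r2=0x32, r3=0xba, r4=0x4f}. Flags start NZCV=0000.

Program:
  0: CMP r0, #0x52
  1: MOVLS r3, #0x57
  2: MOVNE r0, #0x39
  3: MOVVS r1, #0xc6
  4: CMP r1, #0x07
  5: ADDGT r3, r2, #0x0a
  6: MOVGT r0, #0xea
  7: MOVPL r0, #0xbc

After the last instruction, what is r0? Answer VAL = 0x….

VAL = 0xbc

0: ✓ CMP  NZCV=1000
1: ✓ MOVLS  r3←0x57
2: ✓ MOVNE  r0←0x39
3: · MOVVS
4: ✓ CMP  NZCV=0010
5: ✓ ADDGT  r3←0x3c
6: ✓ MOVGT  r0←0xea
7: ✓ MOVPL  r0←0xbc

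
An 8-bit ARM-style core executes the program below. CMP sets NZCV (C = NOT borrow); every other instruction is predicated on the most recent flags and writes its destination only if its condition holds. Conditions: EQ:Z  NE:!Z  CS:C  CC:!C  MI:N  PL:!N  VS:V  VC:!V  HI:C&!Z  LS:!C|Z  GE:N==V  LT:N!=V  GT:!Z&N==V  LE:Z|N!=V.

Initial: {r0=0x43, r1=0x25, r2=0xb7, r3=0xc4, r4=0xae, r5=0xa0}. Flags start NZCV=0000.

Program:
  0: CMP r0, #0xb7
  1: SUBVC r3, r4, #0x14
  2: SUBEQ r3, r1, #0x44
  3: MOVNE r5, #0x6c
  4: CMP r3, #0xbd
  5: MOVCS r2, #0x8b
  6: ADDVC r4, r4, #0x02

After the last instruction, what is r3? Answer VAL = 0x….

0: ✓ CMP  NZCV=1001
1: · SUBVC
2: · SUBEQ
3: ✓ MOVNE  r5←0x6c
4: ✓ CMP  NZCV=0010
5: ✓ MOVCS  r2←0x8b
6: ✓ ADDVC  r4←0xb0

VAL = 0xc4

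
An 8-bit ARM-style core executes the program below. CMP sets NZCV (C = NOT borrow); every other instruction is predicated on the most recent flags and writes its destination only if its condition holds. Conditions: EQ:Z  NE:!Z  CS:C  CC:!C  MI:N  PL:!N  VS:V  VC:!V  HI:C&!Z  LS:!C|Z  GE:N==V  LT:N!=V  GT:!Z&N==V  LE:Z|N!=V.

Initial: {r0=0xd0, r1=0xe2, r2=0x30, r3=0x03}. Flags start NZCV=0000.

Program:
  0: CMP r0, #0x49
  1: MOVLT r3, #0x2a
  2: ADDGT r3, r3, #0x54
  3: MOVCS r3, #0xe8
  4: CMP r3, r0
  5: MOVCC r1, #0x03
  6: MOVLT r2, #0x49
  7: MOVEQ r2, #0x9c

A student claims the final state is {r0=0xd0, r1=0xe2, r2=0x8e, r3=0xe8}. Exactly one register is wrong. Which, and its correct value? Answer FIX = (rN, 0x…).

0: ✓ CMP  NZCV=1010
1: ✓ MOVLT  r3←0x2a
2: · ADDGT
3: ✓ MOVCS  r3←0xe8
4: ✓ CMP  NZCV=0010
5: · MOVCC
6: · MOVLT
7: · MOVEQ

FIX = (r2, 0x30)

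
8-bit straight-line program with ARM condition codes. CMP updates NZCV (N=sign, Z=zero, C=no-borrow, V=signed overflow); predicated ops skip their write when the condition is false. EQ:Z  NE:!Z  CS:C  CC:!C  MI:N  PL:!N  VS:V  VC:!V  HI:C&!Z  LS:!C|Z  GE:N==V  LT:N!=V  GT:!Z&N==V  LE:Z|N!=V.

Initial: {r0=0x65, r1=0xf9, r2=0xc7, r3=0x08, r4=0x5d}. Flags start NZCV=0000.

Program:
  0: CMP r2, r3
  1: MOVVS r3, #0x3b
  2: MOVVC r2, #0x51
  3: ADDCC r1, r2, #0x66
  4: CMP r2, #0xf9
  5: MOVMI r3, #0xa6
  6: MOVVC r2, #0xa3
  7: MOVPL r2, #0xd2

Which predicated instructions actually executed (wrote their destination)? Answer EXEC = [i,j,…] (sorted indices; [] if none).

EXEC = [2,6,7]

0: ✓ CMP  NZCV=1010
1: · MOVVS
2: ✓ MOVVC  r2←0x51
3: · ADDCC
4: ✓ CMP  NZCV=0000
5: · MOVMI
6: ✓ MOVVC  r2←0xa3
7: ✓ MOVPL  r2←0xd2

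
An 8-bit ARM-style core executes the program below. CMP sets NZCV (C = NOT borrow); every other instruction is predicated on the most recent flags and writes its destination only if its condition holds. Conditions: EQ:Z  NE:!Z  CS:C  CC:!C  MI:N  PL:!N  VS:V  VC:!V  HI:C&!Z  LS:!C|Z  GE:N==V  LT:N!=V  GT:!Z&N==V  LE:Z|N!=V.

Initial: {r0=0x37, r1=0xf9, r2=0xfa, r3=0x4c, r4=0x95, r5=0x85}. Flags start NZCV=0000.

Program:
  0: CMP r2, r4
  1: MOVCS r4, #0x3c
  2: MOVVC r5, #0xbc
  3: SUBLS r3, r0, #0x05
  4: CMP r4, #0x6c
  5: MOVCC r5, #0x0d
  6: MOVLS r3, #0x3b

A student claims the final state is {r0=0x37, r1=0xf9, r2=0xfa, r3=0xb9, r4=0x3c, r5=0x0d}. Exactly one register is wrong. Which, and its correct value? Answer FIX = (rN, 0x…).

FIX = (r3, 0x3b)

[0] flags=0010 → (cmp)
[1] flags=0010 CS?T → r4=0x3c
[2] flags=0010 VC?T → r5=0xbc
[3] flags=0010 LS?F → skip
[4] flags=1000 → (cmp)
[5] flags=1000 CC?T → r5=0x0d
[6] flags=1000 LS?T → r3=0x3b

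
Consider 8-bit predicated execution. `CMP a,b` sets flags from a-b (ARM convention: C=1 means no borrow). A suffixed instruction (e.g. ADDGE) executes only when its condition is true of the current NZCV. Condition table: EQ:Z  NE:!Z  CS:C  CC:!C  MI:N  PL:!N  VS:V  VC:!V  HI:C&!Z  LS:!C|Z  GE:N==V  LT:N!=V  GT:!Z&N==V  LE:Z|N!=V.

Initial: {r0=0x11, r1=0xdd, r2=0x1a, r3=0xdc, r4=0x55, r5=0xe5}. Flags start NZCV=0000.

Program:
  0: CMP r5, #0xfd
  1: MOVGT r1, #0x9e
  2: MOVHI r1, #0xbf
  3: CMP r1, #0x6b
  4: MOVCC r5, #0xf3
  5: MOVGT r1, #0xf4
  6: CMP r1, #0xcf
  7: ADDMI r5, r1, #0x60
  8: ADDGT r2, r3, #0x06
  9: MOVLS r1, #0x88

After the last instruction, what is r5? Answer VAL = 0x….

VAL = 0xe5

0: ✓ CMP  NZCV=1000
1: · MOVGT
2: · MOVHI
3: ✓ CMP  NZCV=0011
4: · MOVCC
5: · MOVGT
6: ✓ CMP  NZCV=0010
7: · ADDMI
8: ✓ ADDGT  r2←0xe2
9: · MOVLS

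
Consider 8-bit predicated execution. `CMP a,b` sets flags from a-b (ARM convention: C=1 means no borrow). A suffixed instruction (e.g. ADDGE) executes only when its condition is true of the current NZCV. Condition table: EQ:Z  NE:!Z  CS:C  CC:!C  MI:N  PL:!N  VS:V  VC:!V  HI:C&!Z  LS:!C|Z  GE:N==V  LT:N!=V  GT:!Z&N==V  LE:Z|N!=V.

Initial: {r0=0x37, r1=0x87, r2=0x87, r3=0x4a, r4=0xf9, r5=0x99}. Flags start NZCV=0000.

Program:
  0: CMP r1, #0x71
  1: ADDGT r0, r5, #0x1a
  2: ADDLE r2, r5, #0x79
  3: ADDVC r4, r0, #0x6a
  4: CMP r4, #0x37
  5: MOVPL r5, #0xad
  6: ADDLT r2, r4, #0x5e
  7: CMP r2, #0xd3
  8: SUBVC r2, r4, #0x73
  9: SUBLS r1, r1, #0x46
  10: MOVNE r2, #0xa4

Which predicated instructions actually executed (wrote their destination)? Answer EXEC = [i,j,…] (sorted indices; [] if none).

EXEC = [2,6,9,10]

0: ✓ CMP  NZCV=0011
1: · ADDGT
2: ✓ ADDLE  r2←0x12
3: · ADDVC
4: ✓ CMP  NZCV=1010
5: · MOVPL
6: ✓ ADDLT  r2←0x57
7: ✓ CMP  NZCV=1001
8: · SUBVC
9: ✓ SUBLS  r1←0x41
10: ✓ MOVNE  r2←0xa4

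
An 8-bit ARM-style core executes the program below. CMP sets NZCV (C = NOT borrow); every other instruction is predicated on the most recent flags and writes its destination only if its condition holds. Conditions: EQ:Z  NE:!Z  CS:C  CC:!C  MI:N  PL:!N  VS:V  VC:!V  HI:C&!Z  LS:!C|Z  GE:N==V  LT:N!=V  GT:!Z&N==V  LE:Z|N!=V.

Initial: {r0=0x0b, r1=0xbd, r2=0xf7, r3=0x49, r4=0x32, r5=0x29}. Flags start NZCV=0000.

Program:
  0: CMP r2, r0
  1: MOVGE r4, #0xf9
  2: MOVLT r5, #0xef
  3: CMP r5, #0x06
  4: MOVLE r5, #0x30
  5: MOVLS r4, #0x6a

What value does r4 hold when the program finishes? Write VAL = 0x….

0: ✓ CMP  NZCV=1010
1: · MOVGE
2: ✓ MOVLT  r5←0xef
3: ✓ CMP  NZCV=1010
4: ✓ MOVLE  r5←0x30
5: · MOVLS

VAL = 0x32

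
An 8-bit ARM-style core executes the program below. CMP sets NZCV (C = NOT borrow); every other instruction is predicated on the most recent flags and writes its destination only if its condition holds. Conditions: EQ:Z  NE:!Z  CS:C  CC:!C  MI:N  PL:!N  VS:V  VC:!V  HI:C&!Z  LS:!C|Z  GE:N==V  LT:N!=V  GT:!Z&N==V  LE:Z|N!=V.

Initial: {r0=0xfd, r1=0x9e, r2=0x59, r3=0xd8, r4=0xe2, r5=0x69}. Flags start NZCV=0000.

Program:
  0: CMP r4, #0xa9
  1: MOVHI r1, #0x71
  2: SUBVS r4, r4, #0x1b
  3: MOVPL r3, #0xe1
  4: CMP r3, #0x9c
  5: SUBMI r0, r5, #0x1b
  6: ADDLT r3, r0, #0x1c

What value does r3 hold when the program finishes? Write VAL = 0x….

0: ✓ CMP  NZCV=0010
1: ✓ MOVHI  r1←0x71
2: · SUBVS
3: ✓ MOVPL  r3←0xe1
4: ✓ CMP  NZCV=0010
5: · SUBMI
6: · ADDLT

VAL = 0xe1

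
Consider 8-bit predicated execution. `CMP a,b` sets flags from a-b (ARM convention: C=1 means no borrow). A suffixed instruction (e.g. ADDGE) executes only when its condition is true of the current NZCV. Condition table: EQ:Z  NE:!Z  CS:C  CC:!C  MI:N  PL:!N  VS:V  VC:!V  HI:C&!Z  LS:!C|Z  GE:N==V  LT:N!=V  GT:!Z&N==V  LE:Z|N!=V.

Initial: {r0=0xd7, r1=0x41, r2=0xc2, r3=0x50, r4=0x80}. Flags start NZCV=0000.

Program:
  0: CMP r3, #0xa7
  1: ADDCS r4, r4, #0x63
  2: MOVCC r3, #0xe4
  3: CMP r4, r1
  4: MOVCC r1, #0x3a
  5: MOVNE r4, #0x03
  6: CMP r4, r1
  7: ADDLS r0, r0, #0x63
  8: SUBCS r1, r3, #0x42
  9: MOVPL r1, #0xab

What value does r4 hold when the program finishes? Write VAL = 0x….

VAL = 0x03

0: ✓ CMP  NZCV=1001
1: · ADDCS
2: ✓ MOVCC  r3←0xe4
3: ✓ CMP  NZCV=0011
4: · MOVCC
5: ✓ MOVNE  r4←0x03
6: ✓ CMP  NZCV=1000
7: ✓ ADDLS  r0←0x3a
8: · SUBCS
9: · MOVPL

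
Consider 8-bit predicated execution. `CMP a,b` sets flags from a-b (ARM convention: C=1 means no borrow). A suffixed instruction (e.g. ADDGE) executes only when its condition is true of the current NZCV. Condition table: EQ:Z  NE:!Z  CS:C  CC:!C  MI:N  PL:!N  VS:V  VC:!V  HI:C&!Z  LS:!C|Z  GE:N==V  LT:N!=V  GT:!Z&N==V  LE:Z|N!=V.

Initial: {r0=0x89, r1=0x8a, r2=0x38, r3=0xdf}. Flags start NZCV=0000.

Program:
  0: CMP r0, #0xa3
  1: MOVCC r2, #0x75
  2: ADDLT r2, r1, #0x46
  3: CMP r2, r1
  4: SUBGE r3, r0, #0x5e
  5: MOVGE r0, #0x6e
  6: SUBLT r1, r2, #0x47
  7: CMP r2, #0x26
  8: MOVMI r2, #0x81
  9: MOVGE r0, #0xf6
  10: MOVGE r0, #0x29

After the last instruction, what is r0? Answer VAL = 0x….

0: ✓ CMP  NZCV=1000
1: ✓ MOVCC  r2←0x75
2: ✓ ADDLT  r2←0xd0
3: ✓ CMP  NZCV=0010
4: ✓ SUBGE  r3←0x2b
5: ✓ MOVGE  r0←0x6e
6: · SUBLT
7: ✓ CMP  NZCV=1010
8: ✓ MOVMI  r2←0x81
9: · MOVGE
10: · MOVGE

VAL = 0x6e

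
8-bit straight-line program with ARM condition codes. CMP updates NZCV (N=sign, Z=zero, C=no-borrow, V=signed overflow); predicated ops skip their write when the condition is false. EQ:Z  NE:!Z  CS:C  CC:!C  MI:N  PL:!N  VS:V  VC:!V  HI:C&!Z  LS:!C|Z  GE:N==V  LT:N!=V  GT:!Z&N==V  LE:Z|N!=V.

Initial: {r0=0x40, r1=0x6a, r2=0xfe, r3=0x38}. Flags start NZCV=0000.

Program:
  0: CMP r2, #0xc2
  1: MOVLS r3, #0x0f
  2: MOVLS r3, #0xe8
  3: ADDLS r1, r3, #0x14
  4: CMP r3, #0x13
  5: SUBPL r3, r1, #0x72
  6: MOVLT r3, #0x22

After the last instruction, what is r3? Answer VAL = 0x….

[0] flags=0010 → (cmp)
[1] flags=0010 LS?F → skip
[2] flags=0010 LS?F → skip
[3] flags=0010 LS?F → skip
[4] flags=0010 → (cmp)
[5] flags=0010 PL?T → r3=0xf8
[6] flags=0010 LT?F → skip

VAL = 0xf8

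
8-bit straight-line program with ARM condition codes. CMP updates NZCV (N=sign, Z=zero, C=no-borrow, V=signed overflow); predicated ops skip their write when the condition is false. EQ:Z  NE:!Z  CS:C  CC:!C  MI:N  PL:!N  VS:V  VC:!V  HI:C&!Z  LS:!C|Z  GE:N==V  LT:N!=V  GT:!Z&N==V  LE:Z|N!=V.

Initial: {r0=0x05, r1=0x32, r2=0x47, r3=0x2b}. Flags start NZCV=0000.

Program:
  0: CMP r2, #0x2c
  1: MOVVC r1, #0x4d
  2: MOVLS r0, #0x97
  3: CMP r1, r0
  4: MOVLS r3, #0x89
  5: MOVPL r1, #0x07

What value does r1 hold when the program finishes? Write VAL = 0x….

VAL = 0x07

0: ✓ CMP  NZCV=0010
1: ✓ MOVVC  r1←0x4d
2: · MOVLS
3: ✓ CMP  NZCV=0010
4: · MOVLS
5: ✓ MOVPL  r1←0x07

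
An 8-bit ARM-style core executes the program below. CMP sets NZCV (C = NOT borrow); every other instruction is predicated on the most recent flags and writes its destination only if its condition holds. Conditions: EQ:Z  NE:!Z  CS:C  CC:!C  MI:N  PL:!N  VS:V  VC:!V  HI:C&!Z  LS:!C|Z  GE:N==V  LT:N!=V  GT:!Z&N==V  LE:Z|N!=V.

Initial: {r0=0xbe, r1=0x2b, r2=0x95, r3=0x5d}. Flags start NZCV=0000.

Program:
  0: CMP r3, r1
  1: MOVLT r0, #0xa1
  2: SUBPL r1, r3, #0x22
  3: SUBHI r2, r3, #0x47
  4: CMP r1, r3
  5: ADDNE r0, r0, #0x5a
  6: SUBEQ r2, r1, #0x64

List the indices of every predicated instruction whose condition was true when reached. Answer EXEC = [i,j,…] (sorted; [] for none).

0: ✓ CMP  NZCV=0010
1: · MOVLT
2: ✓ SUBPL  r1←0x3b
3: ✓ SUBHI  r2←0x16
4: ✓ CMP  NZCV=1000
5: ✓ ADDNE  r0←0x18
6: · SUBEQ

EXEC = [2,3,5]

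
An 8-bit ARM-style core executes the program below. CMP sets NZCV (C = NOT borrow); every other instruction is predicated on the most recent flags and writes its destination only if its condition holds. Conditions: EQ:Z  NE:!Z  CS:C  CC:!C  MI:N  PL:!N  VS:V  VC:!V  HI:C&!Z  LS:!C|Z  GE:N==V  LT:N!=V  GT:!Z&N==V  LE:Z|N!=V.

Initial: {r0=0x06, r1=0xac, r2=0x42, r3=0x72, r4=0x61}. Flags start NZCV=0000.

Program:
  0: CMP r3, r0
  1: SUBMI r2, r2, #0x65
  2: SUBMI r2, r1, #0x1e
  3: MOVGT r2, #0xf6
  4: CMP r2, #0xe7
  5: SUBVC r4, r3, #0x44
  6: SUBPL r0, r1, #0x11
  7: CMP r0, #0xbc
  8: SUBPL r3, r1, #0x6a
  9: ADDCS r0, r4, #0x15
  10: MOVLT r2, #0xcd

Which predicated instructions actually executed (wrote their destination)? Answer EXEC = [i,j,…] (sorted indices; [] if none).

0: ✓ CMP  NZCV=0010
1: · SUBMI
2: · SUBMI
3: ✓ MOVGT  r2←0xf6
4: ✓ CMP  NZCV=0010
5: ✓ SUBVC  r4←0x2e
6: ✓ SUBPL  r0←0x9b
7: ✓ CMP  NZCV=1000
8: · SUBPL
9: · ADDCS
10: ✓ MOVLT  r2←0xcd

EXEC = [3,5,6,10]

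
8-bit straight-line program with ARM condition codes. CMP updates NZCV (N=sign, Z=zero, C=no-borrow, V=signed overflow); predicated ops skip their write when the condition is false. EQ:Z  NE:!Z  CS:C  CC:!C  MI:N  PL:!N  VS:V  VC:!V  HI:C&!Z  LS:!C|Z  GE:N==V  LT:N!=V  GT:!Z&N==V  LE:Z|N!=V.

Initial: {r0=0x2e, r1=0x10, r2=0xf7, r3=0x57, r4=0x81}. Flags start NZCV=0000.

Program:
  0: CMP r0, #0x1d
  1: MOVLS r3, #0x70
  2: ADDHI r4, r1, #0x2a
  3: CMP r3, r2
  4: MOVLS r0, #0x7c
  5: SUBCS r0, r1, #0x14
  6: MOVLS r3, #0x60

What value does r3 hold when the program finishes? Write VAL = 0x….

[0] flags=0010 → (cmp)
[1] flags=0010 LS?F → skip
[2] flags=0010 HI?T → r4=0x3a
[3] flags=0000 → (cmp)
[4] flags=0000 LS?T → r0=0x7c
[5] flags=0000 CS?F → skip
[6] flags=0000 LS?T → r3=0x60

VAL = 0x60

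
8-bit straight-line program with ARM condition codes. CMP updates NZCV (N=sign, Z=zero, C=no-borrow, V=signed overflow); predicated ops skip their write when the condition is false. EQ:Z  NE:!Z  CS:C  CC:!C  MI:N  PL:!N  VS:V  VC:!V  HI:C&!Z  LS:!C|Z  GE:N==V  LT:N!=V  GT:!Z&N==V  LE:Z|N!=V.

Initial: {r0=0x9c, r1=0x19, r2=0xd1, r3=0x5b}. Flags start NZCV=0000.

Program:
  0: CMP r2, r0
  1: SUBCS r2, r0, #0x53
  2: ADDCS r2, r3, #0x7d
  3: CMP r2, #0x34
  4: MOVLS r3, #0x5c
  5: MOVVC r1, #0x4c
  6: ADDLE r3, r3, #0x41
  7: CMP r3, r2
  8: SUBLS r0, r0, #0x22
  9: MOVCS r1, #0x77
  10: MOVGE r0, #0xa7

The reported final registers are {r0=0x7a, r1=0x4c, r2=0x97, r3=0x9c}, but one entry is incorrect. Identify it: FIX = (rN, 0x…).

FIX = (r2, 0xd8)

[0] flags=0010 → (cmp)
[1] flags=0010 CS?T → r2=0x49
[2] flags=0010 CS?T → r2=0xd8
[3] flags=1010 → (cmp)
[4] flags=1010 LS?F → skip
[5] flags=1010 VC?T → r1=0x4c
[6] flags=1010 LE?T → r3=0x9c
[7] flags=1000 → (cmp)
[8] flags=1000 LS?T → r0=0x7a
[9] flags=1000 CS?F → skip
[10] flags=1000 GE?F → skip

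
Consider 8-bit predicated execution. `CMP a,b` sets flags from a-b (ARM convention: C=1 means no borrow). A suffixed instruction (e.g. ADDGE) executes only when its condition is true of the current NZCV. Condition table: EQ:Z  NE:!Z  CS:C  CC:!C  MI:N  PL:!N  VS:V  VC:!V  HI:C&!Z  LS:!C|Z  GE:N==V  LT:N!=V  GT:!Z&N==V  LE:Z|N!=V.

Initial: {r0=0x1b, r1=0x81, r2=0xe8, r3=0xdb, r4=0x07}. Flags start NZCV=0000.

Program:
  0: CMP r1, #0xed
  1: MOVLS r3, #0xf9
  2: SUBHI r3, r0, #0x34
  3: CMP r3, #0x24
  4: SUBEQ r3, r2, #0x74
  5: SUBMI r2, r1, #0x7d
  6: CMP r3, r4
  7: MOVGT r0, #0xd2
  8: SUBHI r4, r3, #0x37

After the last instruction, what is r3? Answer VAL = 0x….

0: ✓ CMP  NZCV=1000
1: ✓ MOVLS  r3←0xf9
2: · SUBHI
3: ✓ CMP  NZCV=1010
4: · SUBEQ
5: ✓ SUBMI  r2←0x04
6: ✓ CMP  NZCV=1010
7: · MOVGT
8: ✓ SUBHI  r4←0xc2

VAL = 0xf9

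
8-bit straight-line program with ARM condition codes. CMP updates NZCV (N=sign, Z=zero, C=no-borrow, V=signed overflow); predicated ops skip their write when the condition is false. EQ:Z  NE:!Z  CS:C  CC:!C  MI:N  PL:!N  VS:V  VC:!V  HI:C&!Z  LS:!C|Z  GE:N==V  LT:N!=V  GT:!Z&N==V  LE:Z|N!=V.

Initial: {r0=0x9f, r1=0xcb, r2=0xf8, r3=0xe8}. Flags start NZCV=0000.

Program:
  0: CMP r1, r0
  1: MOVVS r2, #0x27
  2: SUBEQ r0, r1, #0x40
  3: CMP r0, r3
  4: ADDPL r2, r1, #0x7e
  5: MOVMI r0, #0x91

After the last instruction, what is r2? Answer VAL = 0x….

VAL = 0xf8

[0] flags=0010 → (cmp)
[1] flags=0010 VS?F → skip
[2] flags=0010 EQ?F → skip
[3] flags=1000 → (cmp)
[4] flags=1000 PL?F → skip
[5] flags=1000 MI?T → r0=0x91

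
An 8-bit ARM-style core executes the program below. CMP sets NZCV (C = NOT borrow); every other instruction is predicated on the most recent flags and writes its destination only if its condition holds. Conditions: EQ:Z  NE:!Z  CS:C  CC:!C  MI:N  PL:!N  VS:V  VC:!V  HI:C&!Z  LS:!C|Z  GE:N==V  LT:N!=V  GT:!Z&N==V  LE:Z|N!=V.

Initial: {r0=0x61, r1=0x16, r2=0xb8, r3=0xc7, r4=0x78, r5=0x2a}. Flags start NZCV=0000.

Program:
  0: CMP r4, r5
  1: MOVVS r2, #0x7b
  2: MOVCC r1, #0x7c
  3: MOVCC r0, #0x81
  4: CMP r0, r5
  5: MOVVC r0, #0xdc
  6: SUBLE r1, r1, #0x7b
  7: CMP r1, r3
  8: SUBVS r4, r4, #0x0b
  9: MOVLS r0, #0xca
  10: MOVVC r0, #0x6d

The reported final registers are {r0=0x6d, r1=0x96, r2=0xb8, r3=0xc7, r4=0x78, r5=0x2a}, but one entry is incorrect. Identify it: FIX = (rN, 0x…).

0: ✓ CMP  NZCV=0010
1: · MOVVS
2: · MOVCC
3: · MOVCC
4: ✓ CMP  NZCV=0010
5: ✓ MOVVC  r0←0xdc
6: · SUBLE
7: ✓ CMP  NZCV=0000
8: · SUBVS
9: ✓ MOVLS  r0←0xca
10: ✓ MOVVC  r0←0x6d

FIX = (r1, 0x16)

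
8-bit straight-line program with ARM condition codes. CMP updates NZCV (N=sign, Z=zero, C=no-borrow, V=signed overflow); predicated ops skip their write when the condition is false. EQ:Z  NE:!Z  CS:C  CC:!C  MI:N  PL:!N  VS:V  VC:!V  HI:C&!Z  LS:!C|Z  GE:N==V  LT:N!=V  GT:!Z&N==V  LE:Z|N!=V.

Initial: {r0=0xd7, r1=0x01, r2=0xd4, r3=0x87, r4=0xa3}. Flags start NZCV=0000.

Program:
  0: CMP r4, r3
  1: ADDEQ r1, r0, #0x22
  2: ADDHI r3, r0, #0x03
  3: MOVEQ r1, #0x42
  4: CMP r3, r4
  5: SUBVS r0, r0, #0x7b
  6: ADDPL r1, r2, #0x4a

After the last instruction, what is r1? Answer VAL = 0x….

0: ✓ CMP  NZCV=0010
1: · ADDEQ
2: ✓ ADDHI  r3←0xda
3: · MOVEQ
4: ✓ CMP  NZCV=0010
5: · SUBVS
6: ✓ ADDPL  r1←0x1e

VAL = 0x1e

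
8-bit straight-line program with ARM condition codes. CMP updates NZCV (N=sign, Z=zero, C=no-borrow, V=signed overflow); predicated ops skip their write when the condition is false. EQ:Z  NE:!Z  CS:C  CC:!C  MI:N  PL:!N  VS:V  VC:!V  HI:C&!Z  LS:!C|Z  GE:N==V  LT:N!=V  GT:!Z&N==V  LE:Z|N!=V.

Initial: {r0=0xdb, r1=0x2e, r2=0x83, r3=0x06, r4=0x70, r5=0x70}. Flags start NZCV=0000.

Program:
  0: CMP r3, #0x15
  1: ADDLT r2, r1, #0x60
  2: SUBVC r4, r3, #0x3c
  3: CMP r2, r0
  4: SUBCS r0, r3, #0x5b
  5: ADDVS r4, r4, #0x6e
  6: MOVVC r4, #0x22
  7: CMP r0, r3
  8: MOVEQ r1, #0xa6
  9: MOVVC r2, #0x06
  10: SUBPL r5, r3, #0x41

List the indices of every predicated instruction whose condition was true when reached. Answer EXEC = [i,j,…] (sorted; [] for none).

EXEC = [1,2,6,9]

[0] flags=1000 → (cmp)
[1] flags=1000 LT?T → r2=0x8e
[2] flags=1000 VC?T → r4=0xca
[3] flags=1000 → (cmp)
[4] flags=1000 CS?F → skip
[5] flags=1000 VS?F → skip
[6] flags=1000 VC?T → r4=0x22
[7] flags=1010 → (cmp)
[8] flags=1010 EQ?F → skip
[9] flags=1010 VC?T → r2=0x06
[10] flags=1010 PL?F → skip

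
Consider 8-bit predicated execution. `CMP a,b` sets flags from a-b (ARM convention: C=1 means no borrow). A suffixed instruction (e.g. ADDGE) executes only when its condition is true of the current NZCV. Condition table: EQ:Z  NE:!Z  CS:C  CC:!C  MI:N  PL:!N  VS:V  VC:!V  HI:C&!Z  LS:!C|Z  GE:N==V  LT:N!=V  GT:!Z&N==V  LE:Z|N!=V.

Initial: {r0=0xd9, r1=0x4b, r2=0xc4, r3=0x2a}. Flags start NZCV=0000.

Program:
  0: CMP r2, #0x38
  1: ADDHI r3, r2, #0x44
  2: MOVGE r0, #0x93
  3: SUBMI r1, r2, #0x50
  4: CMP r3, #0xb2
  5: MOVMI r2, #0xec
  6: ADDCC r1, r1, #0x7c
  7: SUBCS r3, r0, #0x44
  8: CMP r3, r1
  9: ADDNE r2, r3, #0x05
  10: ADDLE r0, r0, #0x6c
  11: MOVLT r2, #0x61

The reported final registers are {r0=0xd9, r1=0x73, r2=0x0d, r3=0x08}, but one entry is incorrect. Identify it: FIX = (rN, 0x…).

FIX = (r1, 0xf0)

[0] flags=1010 → (cmp)
[1] flags=1010 HI?T → r3=0x08
[2] flags=1010 GE?F → skip
[3] flags=1010 MI?T → r1=0x74
[4] flags=0000 → (cmp)
[5] flags=0000 MI?F → skip
[6] flags=0000 CC?T → r1=0xf0
[7] flags=0000 CS?F → skip
[8] flags=0000 → (cmp)
[9] flags=0000 NE?T → r2=0x0d
[10] flags=0000 LE?F → skip
[11] flags=0000 LT?F → skip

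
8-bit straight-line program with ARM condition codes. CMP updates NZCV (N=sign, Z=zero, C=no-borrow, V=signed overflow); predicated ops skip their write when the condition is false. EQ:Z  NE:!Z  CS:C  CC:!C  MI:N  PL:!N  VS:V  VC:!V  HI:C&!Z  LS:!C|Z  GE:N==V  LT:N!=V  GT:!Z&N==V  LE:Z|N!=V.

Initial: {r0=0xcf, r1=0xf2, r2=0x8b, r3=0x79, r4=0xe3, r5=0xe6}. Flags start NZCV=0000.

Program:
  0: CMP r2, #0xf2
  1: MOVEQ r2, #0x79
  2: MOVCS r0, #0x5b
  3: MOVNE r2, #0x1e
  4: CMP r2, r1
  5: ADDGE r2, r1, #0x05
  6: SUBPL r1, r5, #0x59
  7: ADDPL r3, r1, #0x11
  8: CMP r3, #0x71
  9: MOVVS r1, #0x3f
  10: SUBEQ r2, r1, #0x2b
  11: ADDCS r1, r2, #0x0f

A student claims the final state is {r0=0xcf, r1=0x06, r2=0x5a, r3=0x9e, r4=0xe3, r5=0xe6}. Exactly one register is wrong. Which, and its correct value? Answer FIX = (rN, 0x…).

FIX = (r2, 0xf7)

[0] flags=1000 → (cmp)
[1] flags=1000 EQ?F → skip
[2] flags=1000 CS?F → skip
[3] flags=1000 NE?T → r2=0x1e
[4] flags=0000 → (cmp)
[5] flags=0000 GE?T → r2=0xf7
[6] flags=0000 PL?T → r1=0x8d
[7] flags=0000 PL?T → r3=0x9e
[8] flags=0011 → (cmp)
[9] flags=0011 VS?T → r1=0x3f
[10] flags=0011 EQ?F → skip
[11] flags=0011 CS?T → r1=0x06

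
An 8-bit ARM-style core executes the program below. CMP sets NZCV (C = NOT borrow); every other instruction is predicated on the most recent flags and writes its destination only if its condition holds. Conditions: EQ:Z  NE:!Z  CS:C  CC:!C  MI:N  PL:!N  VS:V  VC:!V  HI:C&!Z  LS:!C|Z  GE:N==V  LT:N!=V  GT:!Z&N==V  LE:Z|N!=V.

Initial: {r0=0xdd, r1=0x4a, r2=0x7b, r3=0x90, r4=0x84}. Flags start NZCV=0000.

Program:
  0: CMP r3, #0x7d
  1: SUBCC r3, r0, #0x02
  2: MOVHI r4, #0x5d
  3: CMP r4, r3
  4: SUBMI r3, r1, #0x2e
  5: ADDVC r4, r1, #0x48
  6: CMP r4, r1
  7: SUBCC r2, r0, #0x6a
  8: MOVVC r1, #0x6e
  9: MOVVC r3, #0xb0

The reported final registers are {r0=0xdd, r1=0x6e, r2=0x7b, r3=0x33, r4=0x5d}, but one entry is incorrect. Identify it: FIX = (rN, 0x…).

FIX = (r3, 0xb0)

0: ✓ CMP  NZCV=0011
1: · SUBCC
2: ✓ MOVHI  r4←0x5d
3: ✓ CMP  NZCV=1001
4: ✓ SUBMI  r3←0x1c
5: · ADDVC
6: ✓ CMP  NZCV=0010
7: · SUBCC
8: ✓ MOVVC  r1←0x6e
9: ✓ MOVVC  r3←0xb0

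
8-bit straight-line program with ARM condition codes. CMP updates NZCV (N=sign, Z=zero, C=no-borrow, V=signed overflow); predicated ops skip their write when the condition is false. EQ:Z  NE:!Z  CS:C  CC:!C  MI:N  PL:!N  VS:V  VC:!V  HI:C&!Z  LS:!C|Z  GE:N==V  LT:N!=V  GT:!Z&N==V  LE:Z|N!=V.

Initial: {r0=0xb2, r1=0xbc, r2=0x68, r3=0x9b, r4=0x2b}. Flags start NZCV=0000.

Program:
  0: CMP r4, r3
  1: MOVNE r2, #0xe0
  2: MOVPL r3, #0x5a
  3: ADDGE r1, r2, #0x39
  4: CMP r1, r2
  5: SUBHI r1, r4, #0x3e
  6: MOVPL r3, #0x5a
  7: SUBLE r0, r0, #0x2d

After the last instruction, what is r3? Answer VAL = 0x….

VAL = 0x5a

[0] flags=1001 → (cmp)
[1] flags=1001 NE?T → r2=0xe0
[2] flags=1001 PL?F → skip
[3] flags=1001 GE?T → r1=0x19
[4] flags=0000 → (cmp)
[5] flags=0000 HI?F → skip
[6] flags=0000 PL?T → r3=0x5a
[7] flags=0000 LE?F → skip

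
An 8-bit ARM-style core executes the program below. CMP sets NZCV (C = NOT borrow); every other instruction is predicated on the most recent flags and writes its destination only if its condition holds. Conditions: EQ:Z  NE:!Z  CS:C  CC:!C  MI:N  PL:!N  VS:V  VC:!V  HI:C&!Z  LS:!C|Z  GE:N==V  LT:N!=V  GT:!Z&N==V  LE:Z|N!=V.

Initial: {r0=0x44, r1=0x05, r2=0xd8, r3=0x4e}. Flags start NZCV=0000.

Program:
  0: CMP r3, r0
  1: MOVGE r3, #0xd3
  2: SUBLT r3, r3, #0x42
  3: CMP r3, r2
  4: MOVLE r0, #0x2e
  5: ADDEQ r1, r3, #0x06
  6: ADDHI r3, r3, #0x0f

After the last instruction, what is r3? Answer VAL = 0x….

0: ✓ CMP  NZCV=0010
1: ✓ MOVGE  r3←0xd3
2: · SUBLT
3: ✓ CMP  NZCV=1000
4: ✓ MOVLE  r0←0x2e
5: · ADDEQ
6: · ADDHI

VAL = 0xd3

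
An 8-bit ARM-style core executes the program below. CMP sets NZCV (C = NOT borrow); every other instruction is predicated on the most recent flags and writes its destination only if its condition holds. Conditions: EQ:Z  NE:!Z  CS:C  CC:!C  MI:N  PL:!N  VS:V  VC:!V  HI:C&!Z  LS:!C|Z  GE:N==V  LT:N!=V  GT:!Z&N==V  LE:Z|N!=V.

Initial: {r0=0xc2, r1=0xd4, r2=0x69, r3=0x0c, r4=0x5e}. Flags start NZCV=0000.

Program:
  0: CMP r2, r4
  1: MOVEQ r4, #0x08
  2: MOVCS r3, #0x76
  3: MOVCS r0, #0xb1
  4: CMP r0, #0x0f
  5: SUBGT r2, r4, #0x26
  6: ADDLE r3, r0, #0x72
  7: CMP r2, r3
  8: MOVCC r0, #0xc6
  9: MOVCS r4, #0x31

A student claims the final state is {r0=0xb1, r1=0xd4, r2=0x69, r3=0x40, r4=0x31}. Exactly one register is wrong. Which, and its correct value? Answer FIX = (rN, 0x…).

FIX = (r3, 0x23)

[0] flags=0010 → (cmp)
[1] flags=0010 EQ?F → skip
[2] flags=0010 CS?T → r3=0x76
[3] flags=0010 CS?T → r0=0xb1
[4] flags=1010 → (cmp)
[5] flags=1010 GT?F → skip
[6] flags=1010 LE?T → r3=0x23
[7] flags=0010 → (cmp)
[8] flags=0010 CC?F → skip
[9] flags=0010 CS?T → r4=0x31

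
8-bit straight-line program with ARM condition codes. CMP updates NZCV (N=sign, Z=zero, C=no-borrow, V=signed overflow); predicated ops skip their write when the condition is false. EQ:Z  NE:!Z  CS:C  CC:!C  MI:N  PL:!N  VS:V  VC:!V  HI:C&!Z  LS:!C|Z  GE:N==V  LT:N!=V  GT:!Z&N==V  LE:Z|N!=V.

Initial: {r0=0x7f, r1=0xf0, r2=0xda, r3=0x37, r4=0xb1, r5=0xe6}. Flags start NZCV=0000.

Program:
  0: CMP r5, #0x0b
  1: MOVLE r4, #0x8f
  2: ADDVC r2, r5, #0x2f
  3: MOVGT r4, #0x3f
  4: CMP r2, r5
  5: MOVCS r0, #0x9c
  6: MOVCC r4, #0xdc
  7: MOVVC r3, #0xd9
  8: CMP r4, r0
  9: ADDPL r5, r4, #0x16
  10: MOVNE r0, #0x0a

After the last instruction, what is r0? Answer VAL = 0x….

0: ✓ CMP  NZCV=1010
1: ✓ MOVLE  r4←0x8f
2: ✓ ADDVC  r2←0x15
3: · MOVGT
4: ✓ CMP  NZCV=0000
5: · MOVCS
6: ✓ MOVCC  r4←0xdc
7: ✓ MOVVC  r3←0xd9
8: ✓ CMP  NZCV=0011
9: ✓ ADDPL  r5←0xf2
10: ✓ MOVNE  r0←0x0a

VAL = 0x0a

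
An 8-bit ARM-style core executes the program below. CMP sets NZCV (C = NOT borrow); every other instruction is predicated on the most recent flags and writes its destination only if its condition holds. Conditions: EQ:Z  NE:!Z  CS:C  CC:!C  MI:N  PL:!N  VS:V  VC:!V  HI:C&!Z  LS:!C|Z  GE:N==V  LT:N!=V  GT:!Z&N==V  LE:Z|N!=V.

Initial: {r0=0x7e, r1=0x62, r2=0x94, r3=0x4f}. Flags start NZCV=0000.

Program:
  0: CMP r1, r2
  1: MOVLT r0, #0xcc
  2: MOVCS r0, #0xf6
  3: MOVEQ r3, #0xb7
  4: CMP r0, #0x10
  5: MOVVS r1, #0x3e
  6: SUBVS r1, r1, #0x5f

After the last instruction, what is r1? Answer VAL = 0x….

VAL = 0x62

0: ✓ CMP  NZCV=1001
1: · MOVLT
2: · MOVCS
3: · MOVEQ
4: ✓ CMP  NZCV=0010
5: · MOVVS
6: · SUBVS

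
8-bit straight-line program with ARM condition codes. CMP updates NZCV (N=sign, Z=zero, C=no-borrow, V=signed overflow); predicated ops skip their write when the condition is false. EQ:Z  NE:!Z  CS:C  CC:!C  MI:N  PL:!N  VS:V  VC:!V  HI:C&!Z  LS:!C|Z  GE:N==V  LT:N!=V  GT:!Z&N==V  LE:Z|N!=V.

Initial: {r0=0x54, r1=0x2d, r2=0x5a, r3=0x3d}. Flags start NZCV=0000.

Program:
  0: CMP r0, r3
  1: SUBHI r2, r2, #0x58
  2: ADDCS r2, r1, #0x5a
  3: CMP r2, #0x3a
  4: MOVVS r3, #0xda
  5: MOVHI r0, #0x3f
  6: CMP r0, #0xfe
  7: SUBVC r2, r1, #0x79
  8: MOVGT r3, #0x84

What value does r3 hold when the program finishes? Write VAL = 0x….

VAL = 0x84

0: ✓ CMP  NZCV=0010
1: ✓ SUBHI  r2←0x02
2: ✓ ADDCS  r2←0x87
3: ✓ CMP  NZCV=0011
4: ✓ MOVVS  r3←0xda
5: ✓ MOVHI  r0←0x3f
6: ✓ CMP  NZCV=0000
7: ✓ SUBVC  r2←0xb4
8: ✓ MOVGT  r3←0x84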